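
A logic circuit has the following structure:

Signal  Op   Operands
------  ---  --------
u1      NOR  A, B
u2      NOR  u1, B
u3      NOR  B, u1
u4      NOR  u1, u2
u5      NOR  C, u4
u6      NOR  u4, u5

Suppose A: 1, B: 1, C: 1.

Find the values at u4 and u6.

u4 = 1, u6 = 0

u1 = A NOR B = 1 NOR 1 = 0
u2 = u1 NOR B = 0 NOR 1 = 0
u4 = u1 NOR u2 = 0 NOR 0 = 1
u5 = C NOR u4 = 1 NOR 1 = 0
u6 = u4 NOR u5 = 1 NOR 0 = 0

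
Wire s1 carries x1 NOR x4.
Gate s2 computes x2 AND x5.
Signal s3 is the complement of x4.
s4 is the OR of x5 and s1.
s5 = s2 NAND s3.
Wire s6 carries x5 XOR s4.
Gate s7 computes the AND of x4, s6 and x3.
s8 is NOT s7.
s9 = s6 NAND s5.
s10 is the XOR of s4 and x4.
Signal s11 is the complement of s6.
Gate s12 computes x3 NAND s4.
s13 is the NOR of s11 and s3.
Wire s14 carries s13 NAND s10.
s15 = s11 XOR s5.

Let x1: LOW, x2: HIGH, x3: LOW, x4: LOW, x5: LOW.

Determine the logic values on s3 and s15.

s3 = HIGH, s15 = HIGH

s1 = x1 NOR x4 = LOW NOR LOW = HIGH
s2 = x2 AND x5 = HIGH AND LOW = LOW
s3 = NOT x4 = NOT LOW = HIGH
s4 = x5 OR s1 = LOW OR HIGH = HIGH
s5 = s2 NAND s3 = LOW NAND HIGH = HIGH
s6 = x5 XOR s4 = LOW XOR HIGH = HIGH
s11 = NOT s6 = NOT HIGH = LOW
s15 = s11 XOR s5 = LOW XOR HIGH = HIGH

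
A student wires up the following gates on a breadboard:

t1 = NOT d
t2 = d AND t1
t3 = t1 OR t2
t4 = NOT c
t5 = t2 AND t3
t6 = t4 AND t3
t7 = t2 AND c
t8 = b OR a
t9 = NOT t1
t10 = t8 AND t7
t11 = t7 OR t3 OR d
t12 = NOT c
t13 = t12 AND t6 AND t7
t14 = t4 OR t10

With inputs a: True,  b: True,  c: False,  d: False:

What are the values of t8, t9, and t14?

t1 = NOT d = NOT False = True
t2 = d AND t1 = False AND True = False
t4 = NOT c = NOT False = True
t7 = t2 AND c = False AND False = False
t8 = b OR a = True OR True = True
t9 = NOT t1 = NOT True = False
t10 = t8 AND t7 = True AND False = False
t14 = t4 OR t10 = True OR False = True

t8 = True, t9 = False, t14 = True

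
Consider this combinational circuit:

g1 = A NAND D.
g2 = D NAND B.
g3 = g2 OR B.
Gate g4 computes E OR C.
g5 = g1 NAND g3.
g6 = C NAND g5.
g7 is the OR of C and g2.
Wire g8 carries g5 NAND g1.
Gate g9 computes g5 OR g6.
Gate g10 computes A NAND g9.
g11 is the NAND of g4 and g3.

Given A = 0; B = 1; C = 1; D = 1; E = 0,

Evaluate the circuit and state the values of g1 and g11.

g1 = 1; g11 = 0

g1 = A NAND D = 0 NAND 1 = 1
g2 = D NAND B = 1 NAND 1 = 0
g3 = g2 OR B = 0 OR 1 = 1
g4 = E OR C = 0 OR 1 = 1
g11 = g4 NAND g3 = 1 NAND 1 = 0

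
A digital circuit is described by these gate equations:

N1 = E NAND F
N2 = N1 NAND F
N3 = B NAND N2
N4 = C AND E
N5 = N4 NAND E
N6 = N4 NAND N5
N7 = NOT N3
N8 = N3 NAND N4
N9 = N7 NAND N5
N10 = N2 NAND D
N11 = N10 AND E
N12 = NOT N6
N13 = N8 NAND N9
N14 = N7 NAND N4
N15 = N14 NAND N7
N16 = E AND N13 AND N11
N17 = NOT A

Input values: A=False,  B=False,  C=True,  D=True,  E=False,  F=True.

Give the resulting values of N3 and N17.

N1 = E NAND F = False NAND True = True
N2 = N1 NAND F = True NAND True = False
N3 = B NAND N2 = False NAND False = True
N17 = NOT A = NOT False = True

N3 = True  N17 = True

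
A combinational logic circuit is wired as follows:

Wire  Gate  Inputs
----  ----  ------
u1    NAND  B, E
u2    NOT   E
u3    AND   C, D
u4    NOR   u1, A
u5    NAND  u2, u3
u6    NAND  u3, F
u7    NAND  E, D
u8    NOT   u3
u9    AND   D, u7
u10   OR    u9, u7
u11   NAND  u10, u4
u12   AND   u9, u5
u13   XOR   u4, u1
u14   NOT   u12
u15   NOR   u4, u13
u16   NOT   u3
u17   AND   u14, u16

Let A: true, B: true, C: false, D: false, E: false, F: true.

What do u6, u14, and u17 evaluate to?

u6 = true, u14 = true, u17 = true

u2 = NOT E = NOT false = true
u3 = C AND D = false AND false = false
u5 = u2 NAND u3 = true NAND false = true
u6 = u3 NAND F = false NAND true = true
u7 = E NAND D = false NAND false = true
u9 = D AND u7 = false AND true = false
u12 = u9 AND u5 = false AND true = false
u14 = NOT u12 = NOT false = true
u16 = NOT u3 = NOT false = true
u17 = u14 AND u16 = true AND true = true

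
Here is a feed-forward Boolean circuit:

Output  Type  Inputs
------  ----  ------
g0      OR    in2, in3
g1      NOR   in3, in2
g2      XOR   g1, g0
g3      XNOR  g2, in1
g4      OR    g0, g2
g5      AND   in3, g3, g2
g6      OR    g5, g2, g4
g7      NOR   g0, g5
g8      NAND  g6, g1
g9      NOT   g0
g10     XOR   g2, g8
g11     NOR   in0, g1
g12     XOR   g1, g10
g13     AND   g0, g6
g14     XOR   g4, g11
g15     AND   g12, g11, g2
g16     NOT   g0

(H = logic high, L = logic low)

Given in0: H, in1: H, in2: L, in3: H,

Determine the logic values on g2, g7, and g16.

g2 = H, g7 = L, g16 = L

g0 = in2 OR in3 = L OR H = H
g1 = in3 NOR in2 = H NOR L = L
g2 = g1 XOR g0 = L XOR H = H
g3 = g2 XNOR in1 = H XNOR H = H
g5 = in3 AND g3 AND g2 = H AND H AND H = H
g7 = g0 NOR g5 = H NOR H = L
g16 = NOT g0 = NOT H = L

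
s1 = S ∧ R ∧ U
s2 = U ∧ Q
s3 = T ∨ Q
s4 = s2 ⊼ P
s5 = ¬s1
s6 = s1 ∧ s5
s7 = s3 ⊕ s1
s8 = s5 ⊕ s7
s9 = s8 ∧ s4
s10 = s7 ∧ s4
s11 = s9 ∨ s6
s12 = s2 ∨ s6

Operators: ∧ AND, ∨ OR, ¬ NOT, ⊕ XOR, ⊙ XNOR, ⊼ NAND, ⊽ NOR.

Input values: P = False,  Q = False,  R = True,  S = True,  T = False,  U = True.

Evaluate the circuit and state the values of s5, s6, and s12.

s1 = S AND R AND U = True AND True AND True = True
s2 = U AND Q = True AND False = False
s5 = NOT s1 = NOT True = False
s6 = s1 AND s5 = True AND False = False
s12 = s2 OR s6 = False OR False = False

s5 = False  s6 = False  s12 = False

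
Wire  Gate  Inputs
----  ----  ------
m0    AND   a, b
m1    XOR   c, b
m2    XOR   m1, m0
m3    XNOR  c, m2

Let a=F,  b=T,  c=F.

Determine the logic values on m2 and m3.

m2 = T, m3 = F

m0 = a AND b = F AND T = F
m1 = c XOR b = F XOR T = T
m2 = m1 XOR m0 = T XOR F = T
m3 = c XNOR m2 = F XNOR T = F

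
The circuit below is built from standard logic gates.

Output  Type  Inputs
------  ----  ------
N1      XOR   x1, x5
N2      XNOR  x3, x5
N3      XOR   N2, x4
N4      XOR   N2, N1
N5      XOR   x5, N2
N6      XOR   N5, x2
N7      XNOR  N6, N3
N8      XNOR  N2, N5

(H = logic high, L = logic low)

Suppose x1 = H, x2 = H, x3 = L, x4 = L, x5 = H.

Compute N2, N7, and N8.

N2 = x3 XNOR x5 = L XNOR H = L
N3 = N2 XOR x4 = L XOR L = L
N5 = x5 XOR N2 = H XOR L = H
N6 = N5 XOR x2 = H XOR H = L
N7 = N6 XNOR N3 = L XNOR L = H
N8 = N2 XNOR N5 = L XNOR H = L

N2 = L  N7 = H  N8 = L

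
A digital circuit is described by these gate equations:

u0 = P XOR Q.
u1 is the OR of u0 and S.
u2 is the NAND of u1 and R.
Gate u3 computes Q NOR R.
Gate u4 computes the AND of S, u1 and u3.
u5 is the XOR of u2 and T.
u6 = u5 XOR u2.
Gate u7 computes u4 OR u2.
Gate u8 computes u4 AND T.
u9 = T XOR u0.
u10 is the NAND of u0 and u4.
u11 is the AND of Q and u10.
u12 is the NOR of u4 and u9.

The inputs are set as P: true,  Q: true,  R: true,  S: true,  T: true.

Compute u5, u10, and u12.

u0 = P XOR Q = true XOR true = false
u1 = u0 OR S = false OR true = true
u2 = u1 NAND R = true NAND true = false
u3 = Q NOR R = true NOR true = false
u4 = S AND u1 AND u3 = true AND true AND false = false
u5 = u2 XOR T = false XOR true = true
u9 = T XOR u0 = true XOR false = true
u10 = u0 NAND u4 = false NAND false = true
u12 = u4 NOR u9 = false NOR true = false

u5 = true, u10 = true, u12 = false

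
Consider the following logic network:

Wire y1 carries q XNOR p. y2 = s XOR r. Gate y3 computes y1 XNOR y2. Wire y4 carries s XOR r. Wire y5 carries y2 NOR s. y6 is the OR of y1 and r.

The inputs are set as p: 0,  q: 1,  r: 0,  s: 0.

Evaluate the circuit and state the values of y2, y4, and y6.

y2 = 0, y4 = 0, y6 = 0

y1 = q XNOR p = 1 XNOR 0 = 0
y2 = s XOR r = 0 XOR 0 = 0
y4 = s XOR r = 0 XOR 0 = 0
y6 = y1 OR r = 0 OR 0 = 0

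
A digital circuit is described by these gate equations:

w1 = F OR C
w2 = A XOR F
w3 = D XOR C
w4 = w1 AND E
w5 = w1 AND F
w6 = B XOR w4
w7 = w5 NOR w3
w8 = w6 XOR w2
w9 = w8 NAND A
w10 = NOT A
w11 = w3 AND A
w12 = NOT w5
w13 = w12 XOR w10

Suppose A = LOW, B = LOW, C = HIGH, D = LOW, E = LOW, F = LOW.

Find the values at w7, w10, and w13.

w1 = F OR C = LOW OR HIGH = HIGH
w3 = D XOR C = LOW XOR HIGH = HIGH
w5 = w1 AND F = HIGH AND LOW = LOW
w7 = w5 NOR w3 = LOW NOR HIGH = LOW
w10 = NOT A = NOT LOW = HIGH
w12 = NOT w5 = NOT LOW = HIGH
w13 = w12 XOR w10 = HIGH XOR HIGH = LOW

w7 = LOW  w10 = HIGH  w13 = LOW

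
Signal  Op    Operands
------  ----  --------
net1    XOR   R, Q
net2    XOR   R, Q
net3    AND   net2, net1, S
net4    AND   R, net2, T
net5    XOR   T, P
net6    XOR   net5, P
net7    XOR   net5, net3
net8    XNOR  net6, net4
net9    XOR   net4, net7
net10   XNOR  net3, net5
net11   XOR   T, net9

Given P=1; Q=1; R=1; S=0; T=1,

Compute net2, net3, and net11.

net2 = 0, net3 = 0, net11 = 1

net1 = R XOR Q = 1 XOR 1 = 0
net2 = R XOR Q = 1 XOR 1 = 0
net3 = net2 AND net1 AND S = 0 AND 0 AND 0 = 0
net4 = R AND net2 AND T = 1 AND 0 AND 1 = 0
net5 = T XOR P = 1 XOR 1 = 0
net7 = net5 XOR net3 = 0 XOR 0 = 0
net9 = net4 XOR net7 = 0 XOR 0 = 0
net11 = T XOR net9 = 1 XOR 0 = 1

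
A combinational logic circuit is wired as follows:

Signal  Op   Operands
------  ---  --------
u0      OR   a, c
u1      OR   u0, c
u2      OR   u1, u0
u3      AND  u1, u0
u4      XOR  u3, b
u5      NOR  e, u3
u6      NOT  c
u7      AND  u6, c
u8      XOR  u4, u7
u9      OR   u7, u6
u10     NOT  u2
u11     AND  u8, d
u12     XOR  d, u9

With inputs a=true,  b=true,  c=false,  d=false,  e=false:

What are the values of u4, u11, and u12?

u4 = false, u11 = false, u12 = true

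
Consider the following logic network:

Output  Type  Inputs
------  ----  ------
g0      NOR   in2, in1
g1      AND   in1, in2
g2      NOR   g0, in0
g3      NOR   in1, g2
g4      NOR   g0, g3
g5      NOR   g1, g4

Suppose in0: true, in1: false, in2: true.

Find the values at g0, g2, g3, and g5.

g0 = false  g2 = false  g3 = true  g5 = true

g0 = in2 NOR in1 = true NOR false = false
g1 = in1 AND in2 = false AND true = false
g2 = g0 NOR in0 = false NOR true = false
g3 = in1 NOR g2 = false NOR false = true
g4 = g0 NOR g3 = false NOR true = false
g5 = g1 NOR g4 = false NOR false = true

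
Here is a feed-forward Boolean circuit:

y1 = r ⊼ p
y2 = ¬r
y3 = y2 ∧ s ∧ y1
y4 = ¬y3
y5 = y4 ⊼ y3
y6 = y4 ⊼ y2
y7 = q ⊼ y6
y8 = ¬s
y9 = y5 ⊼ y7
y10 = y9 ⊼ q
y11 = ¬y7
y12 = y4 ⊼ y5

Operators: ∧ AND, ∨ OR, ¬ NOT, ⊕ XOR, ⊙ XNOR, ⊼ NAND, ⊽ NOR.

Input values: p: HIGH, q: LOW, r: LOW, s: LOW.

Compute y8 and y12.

y8 = HIGH, y12 = LOW

y1 = r NAND p = LOW NAND HIGH = HIGH
y2 = NOT r = NOT LOW = HIGH
y3 = y2 AND s AND y1 = HIGH AND LOW AND HIGH = LOW
y4 = NOT y3 = NOT LOW = HIGH
y5 = y4 NAND y3 = HIGH NAND LOW = HIGH
y8 = NOT s = NOT LOW = HIGH
y12 = y4 NAND y5 = HIGH NAND HIGH = LOW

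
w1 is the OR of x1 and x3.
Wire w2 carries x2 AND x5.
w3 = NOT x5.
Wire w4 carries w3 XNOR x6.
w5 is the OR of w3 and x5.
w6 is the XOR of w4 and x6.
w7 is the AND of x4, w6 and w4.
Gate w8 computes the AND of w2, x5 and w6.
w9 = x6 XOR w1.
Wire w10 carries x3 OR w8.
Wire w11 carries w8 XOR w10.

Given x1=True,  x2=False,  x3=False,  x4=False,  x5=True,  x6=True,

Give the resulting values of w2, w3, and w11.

w2 = x2 AND x5 = False AND True = False
w3 = NOT x5 = NOT True = False
w4 = w3 XNOR x6 = False XNOR True = False
w6 = w4 XOR x6 = False XOR True = True
w8 = w2 AND x5 AND w6 = False AND True AND True = False
w10 = x3 OR w8 = False OR False = False
w11 = w8 XOR w10 = False XOR False = False

w2 = False; w3 = False; w11 = False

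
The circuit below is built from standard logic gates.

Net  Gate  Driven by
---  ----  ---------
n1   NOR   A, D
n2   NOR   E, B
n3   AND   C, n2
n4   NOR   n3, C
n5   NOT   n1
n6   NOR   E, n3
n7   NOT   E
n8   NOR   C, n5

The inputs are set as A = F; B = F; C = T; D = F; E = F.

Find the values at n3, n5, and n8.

n1 = A NOR D = F NOR F = T
n2 = E NOR B = F NOR F = T
n3 = C AND n2 = T AND T = T
n5 = NOT n1 = NOT T = F
n8 = C NOR n5 = T NOR F = F

n3 = T, n5 = F, n8 = F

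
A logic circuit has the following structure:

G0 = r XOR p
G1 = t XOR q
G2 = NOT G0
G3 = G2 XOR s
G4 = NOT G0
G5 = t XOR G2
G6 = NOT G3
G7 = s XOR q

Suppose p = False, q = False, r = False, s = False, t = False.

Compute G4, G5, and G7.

G4 = True  G5 = True  G7 = False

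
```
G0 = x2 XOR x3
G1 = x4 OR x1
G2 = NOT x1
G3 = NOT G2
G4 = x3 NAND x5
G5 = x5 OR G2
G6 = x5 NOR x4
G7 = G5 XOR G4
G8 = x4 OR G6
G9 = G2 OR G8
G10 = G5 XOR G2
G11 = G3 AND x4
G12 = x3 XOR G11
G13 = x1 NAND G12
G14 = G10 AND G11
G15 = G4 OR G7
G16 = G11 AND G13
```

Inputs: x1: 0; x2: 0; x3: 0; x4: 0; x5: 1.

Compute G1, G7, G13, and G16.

G1 = x4 OR x1 = 0 OR 0 = 0
G2 = NOT x1 = NOT 0 = 1
G3 = NOT G2 = NOT 1 = 0
G4 = x3 NAND x5 = 0 NAND 1 = 1
G5 = x5 OR G2 = 1 OR 1 = 1
G7 = G5 XOR G4 = 1 XOR 1 = 0
G11 = G3 AND x4 = 0 AND 0 = 0
G12 = x3 XOR G11 = 0 XOR 0 = 0
G13 = x1 NAND G12 = 0 NAND 0 = 1
G16 = G11 AND G13 = 0 AND 1 = 0

G1 = 0; G7 = 0; G13 = 1; G16 = 0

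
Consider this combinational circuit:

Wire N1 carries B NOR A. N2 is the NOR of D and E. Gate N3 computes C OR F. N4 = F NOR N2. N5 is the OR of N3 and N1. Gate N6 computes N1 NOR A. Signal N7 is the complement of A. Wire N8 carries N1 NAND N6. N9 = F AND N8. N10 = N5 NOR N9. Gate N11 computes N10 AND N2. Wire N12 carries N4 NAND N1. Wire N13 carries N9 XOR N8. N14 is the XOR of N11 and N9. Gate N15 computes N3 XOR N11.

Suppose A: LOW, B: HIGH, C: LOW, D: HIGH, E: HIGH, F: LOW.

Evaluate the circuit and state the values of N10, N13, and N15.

N10 = HIGH  N13 = HIGH  N15 = LOW

N1 = B NOR A = HIGH NOR LOW = LOW
N2 = D NOR E = HIGH NOR HIGH = LOW
N3 = C OR F = LOW OR LOW = LOW
N5 = N3 OR N1 = LOW OR LOW = LOW
N6 = N1 NOR A = LOW NOR LOW = HIGH
N8 = N1 NAND N6 = LOW NAND HIGH = HIGH
N9 = F AND N8 = LOW AND HIGH = LOW
N10 = N5 NOR N9 = LOW NOR LOW = HIGH
N11 = N10 AND N2 = HIGH AND LOW = LOW
N13 = N9 XOR N8 = LOW XOR HIGH = HIGH
N15 = N3 XOR N11 = LOW XOR LOW = LOW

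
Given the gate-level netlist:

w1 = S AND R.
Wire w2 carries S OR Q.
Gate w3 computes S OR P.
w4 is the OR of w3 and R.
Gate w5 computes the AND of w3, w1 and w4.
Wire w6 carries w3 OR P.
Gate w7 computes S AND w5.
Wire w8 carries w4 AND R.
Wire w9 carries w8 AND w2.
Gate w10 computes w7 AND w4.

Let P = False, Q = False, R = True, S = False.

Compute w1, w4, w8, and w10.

w1 = False  w4 = True  w8 = True  w10 = False

w1 = S AND R = False AND True = False
w3 = S OR P = False OR False = False
w4 = w3 OR R = False OR True = True
w5 = w3 AND w1 AND w4 = False AND False AND True = False
w7 = S AND w5 = False AND False = False
w8 = w4 AND R = True AND True = True
w10 = w7 AND w4 = False AND True = False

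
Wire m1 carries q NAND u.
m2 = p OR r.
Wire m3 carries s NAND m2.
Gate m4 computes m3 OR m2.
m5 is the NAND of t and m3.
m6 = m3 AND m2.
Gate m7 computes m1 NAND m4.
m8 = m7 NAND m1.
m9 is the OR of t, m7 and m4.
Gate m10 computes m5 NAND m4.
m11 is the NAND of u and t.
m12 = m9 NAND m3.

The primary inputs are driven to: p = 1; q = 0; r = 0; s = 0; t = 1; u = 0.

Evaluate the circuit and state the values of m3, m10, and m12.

m3 = 1, m10 = 1, m12 = 0

m1 = q NAND u = 0 NAND 0 = 1
m2 = p OR r = 1 OR 0 = 1
m3 = s NAND m2 = 0 NAND 1 = 1
m4 = m3 OR m2 = 1 OR 1 = 1
m5 = t NAND m3 = 1 NAND 1 = 0
m7 = m1 NAND m4 = 1 NAND 1 = 0
m9 = t OR m7 OR m4 = 1 OR 0 OR 1 = 1
m10 = m5 NAND m4 = 0 NAND 1 = 1
m12 = m9 NAND m3 = 1 NAND 1 = 0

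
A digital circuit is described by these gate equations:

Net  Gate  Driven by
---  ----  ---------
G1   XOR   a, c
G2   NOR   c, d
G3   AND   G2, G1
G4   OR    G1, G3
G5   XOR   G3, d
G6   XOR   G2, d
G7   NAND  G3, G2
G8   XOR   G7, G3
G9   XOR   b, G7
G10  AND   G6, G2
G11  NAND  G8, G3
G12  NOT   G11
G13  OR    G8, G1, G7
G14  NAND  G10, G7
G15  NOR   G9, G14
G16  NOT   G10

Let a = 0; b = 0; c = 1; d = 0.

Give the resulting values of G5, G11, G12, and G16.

G5 = 0, G11 = 1, G12 = 0, G16 = 1

G1 = a XOR c = 0 XOR 1 = 1
G2 = c NOR d = 1 NOR 0 = 0
G3 = G2 AND G1 = 0 AND 1 = 0
G5 = G3 XOR d = 0 XOR 0 = 0
G6 = G2 XOR d = 0 XOR 0 = 0
G7 = G3 NAND G2 = 0 NAND 0 = 1
G8 = G7 XOR G3 = 1 XOR 0 = 1
G10 = G6 AND G2 = 0 AND 0 = 0
G11 = G8 NAND G3 = 1 NAND 0 = 1
G12 = NOT G11 = NOT 1 = 0
G16 = NOT G10 = NOT 0 = 1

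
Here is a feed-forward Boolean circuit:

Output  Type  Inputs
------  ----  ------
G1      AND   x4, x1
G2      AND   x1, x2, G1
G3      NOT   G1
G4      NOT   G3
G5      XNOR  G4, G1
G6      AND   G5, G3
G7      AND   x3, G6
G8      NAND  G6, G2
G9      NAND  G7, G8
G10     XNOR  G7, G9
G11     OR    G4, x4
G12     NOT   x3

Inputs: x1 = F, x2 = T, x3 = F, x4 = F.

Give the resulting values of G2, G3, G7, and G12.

G1 = x4 AND x1 = F AND F = F
G2 = x1 AND x2 AND G1 = F AND T AND F = F
G3 = NOT G1 = NOT F = T
G4 = NOT G3 = NOT T = F
G5 = G4 XNOR G1 = F XNOR F = T
G6 = G5 AND G3 = T AND T = T
G7 = x3 AND G6 = F AND T = F
G12 = NOT x3 = NOT F = T

G2 = F; G3 = T; G7 = F; G12 = T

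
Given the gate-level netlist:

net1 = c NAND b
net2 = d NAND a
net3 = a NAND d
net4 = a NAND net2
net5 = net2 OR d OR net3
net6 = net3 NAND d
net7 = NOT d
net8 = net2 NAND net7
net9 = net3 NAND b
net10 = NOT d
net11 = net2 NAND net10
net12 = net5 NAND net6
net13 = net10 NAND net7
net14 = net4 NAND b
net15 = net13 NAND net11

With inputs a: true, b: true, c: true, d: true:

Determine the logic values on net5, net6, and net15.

net2 = d NAND a = true NAND true = false
net3 = a NAND d = true NAND true = false
net5 = net2 OR d OR net3 = false OR true OR false = true
net6 = net3 NAND d = false NAND true = true
net7 = NOT d = NOT true = false
net10 = NOT d = NOT true = false
net11 = net2 NAND net10 = false NAND false = true
net13 = net10 NAND net7 = false NAND false = true
net15 = net13 NAND net11 = true NAND true = false

net5 = true  net6 = true  net15 = false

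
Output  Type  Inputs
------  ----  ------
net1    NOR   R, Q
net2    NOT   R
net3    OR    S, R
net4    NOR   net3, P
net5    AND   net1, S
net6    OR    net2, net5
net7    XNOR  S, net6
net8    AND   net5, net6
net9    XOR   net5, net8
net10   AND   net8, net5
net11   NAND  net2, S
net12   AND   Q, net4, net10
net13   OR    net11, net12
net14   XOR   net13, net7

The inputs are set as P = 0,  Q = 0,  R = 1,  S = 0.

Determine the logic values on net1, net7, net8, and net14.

net1 = 0, net7 = 1, net8 = 0, net14 = 0

net1 = R NOR Q = 1 NOR 0 = 0
net2 = NOT R = NOT 1 = 0
net3 = S OR R = 0 OR 1 = 1
net4 = net3 NOR P = 1 NOR 0 = 0
net5 = net1 AND S = 0 AND 0 = 0
net6 = net2 OR net5 = 0 OR 0 = 0
net7 = S XNOR net6 = 0 XNOR 0 = 1
net8 = net5 AND net6 = 0 AND 0 = 0
net10 = net8 AND net5 = 0 AND 0 = 0
net11 = net2 NAND S = 0 NAND 0 = 1
net12 = Q AND net4 AND net10 = 0 AND 0 AND 0 = 0
net13 = net11 OR net12 = 1 OR 0 = 1
net14 = net13 XOR net7 = 1 XOR 1 = 0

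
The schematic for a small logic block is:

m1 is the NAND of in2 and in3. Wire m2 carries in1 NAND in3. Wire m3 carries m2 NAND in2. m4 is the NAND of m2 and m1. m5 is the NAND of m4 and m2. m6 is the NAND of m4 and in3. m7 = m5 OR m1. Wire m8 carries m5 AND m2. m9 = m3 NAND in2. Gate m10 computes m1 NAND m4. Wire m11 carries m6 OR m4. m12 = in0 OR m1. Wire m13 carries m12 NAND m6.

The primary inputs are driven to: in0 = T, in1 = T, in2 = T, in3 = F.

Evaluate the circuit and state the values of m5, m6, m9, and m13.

m5 = T; m6 = T; m9 = T; m13 = F

m1 = in2 NAND in3 = T NAND F = T
m2 = in1 NAND in3 = T NAND F = T
m3 = m2 NAND in2 = T NAND T = F
m4 = m2 NAND m1 = T NAND T = F
m5 = m4 NAND m2 = F NAND T = T
m6 = m4 NAND in3 = F NAND F = T
m9 = m3 NAND in2 = F NAND T = T
m12 = in0 OR m1 = T OR T = T
m13 = m12 NAND m6 = T NAND T = F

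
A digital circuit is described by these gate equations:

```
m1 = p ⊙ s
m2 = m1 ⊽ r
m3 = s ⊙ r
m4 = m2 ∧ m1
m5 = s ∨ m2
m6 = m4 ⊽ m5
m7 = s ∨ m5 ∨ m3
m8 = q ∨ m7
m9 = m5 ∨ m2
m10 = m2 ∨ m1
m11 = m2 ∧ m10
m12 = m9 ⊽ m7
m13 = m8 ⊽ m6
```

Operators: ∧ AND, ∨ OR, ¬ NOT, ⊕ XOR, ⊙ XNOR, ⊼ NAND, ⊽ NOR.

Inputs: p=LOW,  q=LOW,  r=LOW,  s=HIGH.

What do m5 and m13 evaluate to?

m5 = HIGH; m13 = LOW

m1 = p XNOR s = LOW XNOR HIGH = LOW
m2 = m1 NOR r = LOW NOR LOW = HIGH
m3 = s XNOR r = HIGH XNOR LOW = LOW
m4 = m2 AND m1 = HIGH AND LOW = LOW
m5 = s OR m2 = HIGH OR HIGH = HIGH
m6 = m4 NOR m5 = LOW NOR HIGH = LOW
m7 = s OR m5 OR m3 = HIGH OR HIGH OR LOW = HIGH
m8 = q OR m7 = LOW OR HIGH = HIGH
m13 = m8 NOR m6 = HIGH NOR LOW = LOW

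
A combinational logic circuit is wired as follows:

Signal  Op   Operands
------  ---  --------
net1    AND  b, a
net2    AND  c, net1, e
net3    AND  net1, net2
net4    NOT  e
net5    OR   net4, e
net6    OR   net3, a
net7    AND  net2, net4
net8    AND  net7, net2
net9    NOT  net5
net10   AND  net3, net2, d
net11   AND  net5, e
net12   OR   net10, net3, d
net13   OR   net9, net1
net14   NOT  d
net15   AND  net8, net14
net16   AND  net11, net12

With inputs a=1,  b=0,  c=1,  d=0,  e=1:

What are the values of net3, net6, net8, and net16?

net3 = 0, net6 = 1, net8 = 0, net16 = 0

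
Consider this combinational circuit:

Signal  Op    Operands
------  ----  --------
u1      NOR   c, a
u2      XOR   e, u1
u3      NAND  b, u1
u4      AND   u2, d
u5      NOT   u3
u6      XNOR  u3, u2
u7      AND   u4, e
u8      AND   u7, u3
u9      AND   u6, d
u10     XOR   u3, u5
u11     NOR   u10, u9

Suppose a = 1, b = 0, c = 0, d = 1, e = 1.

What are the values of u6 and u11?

u6 = 1, u11 = 0

u1 = c NOR a = 0 NOR 1 = 0
u2 = e XOR u1 = 1 XOR 0 = 1
u3 = b NAND u1 = 0 NAND 0 = 1
u5 = NOT u3 = NOT 1 = 0
u6 = u3 XNOR u2 = 1 XNOR 1 = 1
u9 = u6 AND d = 1 AND 1 = 1
u10 = u3 XOR u5 = 1 XOR 0 = 1
u11 = u10 NOR u9 = 1 NOR 1 = 0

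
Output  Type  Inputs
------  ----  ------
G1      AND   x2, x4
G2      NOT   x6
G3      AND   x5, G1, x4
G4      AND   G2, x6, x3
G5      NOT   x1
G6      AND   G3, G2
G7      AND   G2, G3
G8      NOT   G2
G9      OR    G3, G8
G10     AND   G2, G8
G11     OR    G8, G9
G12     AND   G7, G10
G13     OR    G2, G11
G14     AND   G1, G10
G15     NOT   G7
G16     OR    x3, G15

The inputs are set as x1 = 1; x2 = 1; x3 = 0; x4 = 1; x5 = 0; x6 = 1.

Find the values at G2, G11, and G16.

G1 = x2 AND x4 = 1 AND 1 = 1
G2 = NOT x6 = NOT 1 = 0
G3 = x5 AND G1 AND x4 = 0 AND 1 AND 1 = 0
G7 = G2 AND G3 = 0 AND 0 = 0
G8 = NOT G2 = NOT 0 = 1
G9 = G3 OR G8 = 0 OR 1 = 1
G11 = G8 OR G9 = 1 OR 1 = 1
G15 = NOT G7 = NOT 0 = 1
G16 = x3 OR G15 = 0 OR 1 = 1

G2 = 0  G11 = 1  G16 = 1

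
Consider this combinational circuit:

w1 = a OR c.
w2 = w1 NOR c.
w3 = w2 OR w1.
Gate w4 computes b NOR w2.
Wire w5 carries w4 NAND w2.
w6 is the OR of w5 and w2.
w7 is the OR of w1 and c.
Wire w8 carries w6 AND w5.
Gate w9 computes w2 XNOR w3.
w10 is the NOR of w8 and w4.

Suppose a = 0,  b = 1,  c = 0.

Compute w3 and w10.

w3 = 1  w10 = 0

w1 = a OR c = 0 OR 0 = 0
w2 = w1 NOR c = 0 NOR 0 = 1
w3 = w2 OR w1 = 1 OR 0 = 1
w4 = b NOR w2 = 1 NOR 1 = 0
w5 = w4 NAND w2 = 0 NAND 1 = 1
w6 = w5 OR w2 = 1 OR 1 = 1
w8 = w6 AND w5 = 1 AND 1 = 1
w10 = w8 NOR w4 = 1 NOR 0 = 0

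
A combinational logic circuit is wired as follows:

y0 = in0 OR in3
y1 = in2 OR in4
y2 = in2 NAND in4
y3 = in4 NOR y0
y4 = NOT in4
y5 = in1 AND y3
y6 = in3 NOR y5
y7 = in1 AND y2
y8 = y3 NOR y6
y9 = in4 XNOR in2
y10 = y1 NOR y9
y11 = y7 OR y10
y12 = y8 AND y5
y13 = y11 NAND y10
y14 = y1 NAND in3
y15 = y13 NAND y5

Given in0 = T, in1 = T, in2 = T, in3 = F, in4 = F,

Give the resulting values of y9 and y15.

y9 = F, y15 = T

y0 = in0 OR in3 = T OR F = T
y1 = in2 OR in4 = T OR F = T
y2 = in2 NAND in4 = T NAND F = T
y3 = in4 NOR y0 = F NOR T = F
y5 = in1 AND y3 = T AND F = F
y7 = in1 AND y2 = T AND T = T
y9 = in4 XNOR in2 = F XNOR T = F
y10 = y1 NOR y9 = T NOR F = F
y11 = y7 OR y10 = T OR F = T
y13 = y11 NAND y10 = T NAND F = T
y15 = y13 NAND y5 = T NAND F = T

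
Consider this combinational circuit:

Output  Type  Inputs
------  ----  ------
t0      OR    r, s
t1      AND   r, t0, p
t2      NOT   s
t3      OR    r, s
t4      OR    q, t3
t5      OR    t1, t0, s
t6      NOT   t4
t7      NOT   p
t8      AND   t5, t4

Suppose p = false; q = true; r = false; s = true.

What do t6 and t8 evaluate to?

t6 = false, t8 = true

t0 = r OR s = false OR true = true
t1 = r AND t0 AND p = false AND true AND false = false
t3 = r OR s = false OR true = true
t4 = q OR t3 = true OR true = true
t5 = t1 OR t0 OR s = false OR true OR true = true
t6 = NOT t4 = NOT true = false
t8 = t5 AND t4 = true AND true = true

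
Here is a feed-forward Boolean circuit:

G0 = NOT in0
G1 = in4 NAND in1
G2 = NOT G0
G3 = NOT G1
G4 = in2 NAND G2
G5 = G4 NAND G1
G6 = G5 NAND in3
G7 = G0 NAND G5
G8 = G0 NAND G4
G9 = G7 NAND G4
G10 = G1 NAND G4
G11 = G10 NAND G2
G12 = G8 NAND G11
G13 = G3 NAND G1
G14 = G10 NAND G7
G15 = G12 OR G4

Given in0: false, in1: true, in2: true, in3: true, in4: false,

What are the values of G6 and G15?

G0 = NOT in0 = NOT false = true
G1 = in4 NAND in1 = false NAND true = true
G2 = NOT G0 = NOT true = false
G4 = in2 NAND G2 = true NAND false = true
G5 = G4 NAND G1 = true NAND true = false
G6 = G5 NAND in3 = false NAND true = true
G8 = G0 NAND G4 = true NAND true = false
G10 = G1 NAND G4 = true NAND true = false
G11 = G10 NAND G2 = false NAND false = true
G12 = G8 NAND G11 = false NAND true = true
G15 = G12 OR G4 = true OR true = true

G6 = true; G15 = true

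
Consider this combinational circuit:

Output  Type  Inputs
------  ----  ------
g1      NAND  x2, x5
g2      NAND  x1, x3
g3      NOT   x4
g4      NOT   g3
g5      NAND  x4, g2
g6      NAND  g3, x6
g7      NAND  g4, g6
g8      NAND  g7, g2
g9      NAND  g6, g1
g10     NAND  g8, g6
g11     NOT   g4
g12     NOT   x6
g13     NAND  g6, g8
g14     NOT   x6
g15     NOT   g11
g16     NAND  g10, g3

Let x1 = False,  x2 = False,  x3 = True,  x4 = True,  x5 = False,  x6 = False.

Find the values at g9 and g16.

g9 = False, g16 = True

g1 = x2 NAND x5 = False NAND False = True
g2 = x1 NAND x3 = False NAND True = True
g3 = NOT x4 = NOT True = False
g4 = NOT g3 = NOT False = True
g6 = g3 NAND x6 = False NAND False = True
g7 = g4 NAND g6 = True NAND True = False
g8 = g7 NAND g2 = False NAND True = True
g9 = g6 NAND g1 = True NAND True = False
g10 = g8 NAND g6 = True NAND True = False
g16 = g10 NAND g3 = False NAND False = True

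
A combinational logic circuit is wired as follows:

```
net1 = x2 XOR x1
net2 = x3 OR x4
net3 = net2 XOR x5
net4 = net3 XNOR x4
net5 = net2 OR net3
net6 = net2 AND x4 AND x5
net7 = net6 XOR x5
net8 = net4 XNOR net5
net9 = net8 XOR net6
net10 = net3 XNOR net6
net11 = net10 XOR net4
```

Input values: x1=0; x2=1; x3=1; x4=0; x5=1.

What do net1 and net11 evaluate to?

net1 = x2 XOR x1 = 1 XOR 0 = 1
net2 = x3 OR x4 = 1 OR 0 = 1
net3 = net2 XOR x5 = 1 XOR 1 = 0
net4 = net3 XNOR x4 = 0 XNOR 0 = 1
net6 = net2 AND x4 AND x5 = 1 AND 0 AND 1 = 0
net10 = net3 XNOR net6 = 0 XNOR 0 = 1
net11 = net10 XOR net4 = 1 XOR 1 = 0

net1 = 1; net11 = 0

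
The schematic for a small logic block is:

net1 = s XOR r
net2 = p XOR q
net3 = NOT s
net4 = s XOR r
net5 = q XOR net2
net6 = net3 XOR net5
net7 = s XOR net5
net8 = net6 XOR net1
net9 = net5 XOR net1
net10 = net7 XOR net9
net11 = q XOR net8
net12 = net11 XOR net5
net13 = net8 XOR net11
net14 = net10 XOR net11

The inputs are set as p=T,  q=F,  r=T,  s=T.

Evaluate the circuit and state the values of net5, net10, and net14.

net5 = T  net10 = T  net14 = F

net1 = s XOR r = T XOR T = F
net2 = p XOR q = T XOR F = T
net3 = NOT s = NOT T = F
net5 = q XOR net2 = F XOR T = T
net6 = net3 XOR net5 = F XOR T = T
net7 = s XOR net5 = T XOR T = F
net8 = net6 XOR net1 = T XOR F = T
net9 = net5 XOR net1 = T XOR F = T
net10 = net7 XOR net9 = F XOR T = T
net11 = q XOR net8 = F XOR T = T
net14 = net10 XOR net11 = T XOR T = F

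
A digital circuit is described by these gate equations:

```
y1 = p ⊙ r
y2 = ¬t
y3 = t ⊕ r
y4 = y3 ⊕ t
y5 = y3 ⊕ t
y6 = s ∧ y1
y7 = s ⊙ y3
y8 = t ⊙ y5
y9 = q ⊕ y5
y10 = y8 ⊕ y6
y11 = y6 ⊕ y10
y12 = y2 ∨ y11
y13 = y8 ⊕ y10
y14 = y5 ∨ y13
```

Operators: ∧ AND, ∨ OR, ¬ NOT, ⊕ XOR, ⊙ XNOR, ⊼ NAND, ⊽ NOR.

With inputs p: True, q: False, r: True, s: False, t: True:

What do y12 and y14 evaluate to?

y1 = p XNOR r = True XNOR True = True
y2 = NOT t = NOT True = False
y3 = t XOR r = True XOR True = False
y5 = y3 XOR t = False XOR True = True
y6 = s AND y1 = False AND True = False
y8 = t XNOR y5 = True XNOR True = True
y10 = y8 XOR y6 = True XOR False = True
y11 = y6 XOR y10 = False XOR True = True
y12 = y2 OR y11 = False OR True = True
y13 = y8 XOR y10 = True XOR True = False
y14 = y5 OR y13 = True OR False = True

y12 = True, y14 = True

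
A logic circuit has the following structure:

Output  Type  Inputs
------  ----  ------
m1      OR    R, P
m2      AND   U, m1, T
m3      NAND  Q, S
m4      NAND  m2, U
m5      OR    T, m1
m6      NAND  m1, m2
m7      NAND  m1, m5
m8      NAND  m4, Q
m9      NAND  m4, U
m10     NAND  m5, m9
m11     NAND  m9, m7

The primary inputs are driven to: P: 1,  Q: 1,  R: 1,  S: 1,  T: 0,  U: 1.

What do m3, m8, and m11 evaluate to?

m3 = 0; m8 = 0; m11 = 1

m1 = R OR P = 1 OR 1 = 1
m2 = U AND m1 AND T = 1 AND 1 AND 0 = 0
m3 = Q NAND S = 1 NAND 1 = 0
m4 = m2 NAND U = 0 NAND 1 = 1
m5 = T OR m1 = 0 OR 1 = 1
m7 = m1 NAND m5 = 1 NAND 1 = 0
m8 = m4 NAND Q = 1 NAND 1 = 0
m9 = m4 NAND U = 1 NAND 1 = 0
m11 = m9 NAND m7 = 0 NAND 0 = 1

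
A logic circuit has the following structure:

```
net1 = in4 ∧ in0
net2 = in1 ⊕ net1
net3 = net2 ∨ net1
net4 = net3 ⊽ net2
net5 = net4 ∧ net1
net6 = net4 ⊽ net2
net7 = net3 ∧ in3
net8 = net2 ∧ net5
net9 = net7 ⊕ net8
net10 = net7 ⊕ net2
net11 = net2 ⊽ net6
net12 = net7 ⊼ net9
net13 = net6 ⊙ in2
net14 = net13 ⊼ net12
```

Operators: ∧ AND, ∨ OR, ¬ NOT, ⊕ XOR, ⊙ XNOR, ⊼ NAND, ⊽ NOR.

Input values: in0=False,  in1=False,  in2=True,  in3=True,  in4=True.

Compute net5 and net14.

net1 = in4 AND in0 = True AND False = False
net2 = in1 XOR net1 = False XOR False = False
net3 = net2 OR net1 = False OR False = False
net4 = net3 NOR net2 = False NOR False = True
net5 = net4 AND net1 = True AND False = False
net6 = net4 NOR net2 = True NOR False = False
net7 = net3 AND in3 = False AND True = False
net8 = net2 AND net5 = False AND False = False
net9 = net7 XOR net8 = False XOR False = False
net12 = net7 NAND net9 = False NAND False = True
net13 = net6 XNOR in2 = False XNOR True = False
net14 = net13 NAND net12 = False NAND True = True

net5 = False, net14 = True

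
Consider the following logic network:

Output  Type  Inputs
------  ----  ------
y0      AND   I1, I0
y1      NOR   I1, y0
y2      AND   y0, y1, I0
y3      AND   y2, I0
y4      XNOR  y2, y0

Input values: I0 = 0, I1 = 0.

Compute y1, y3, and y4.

y1 = 1, y3 = 0, y4 = 1

y0 = I1 AND I0 = 0 AND 0 = 0
y1 = I1 NOR y0 = 0 NOR 0 = 1
y2 = y0 AND y1 AND I0 = 0 AND 1 AND 0 = 0
y3 = y2 AND I0 = 0 AND 0 = 0
y4 = y2 XNOR y0 = 0 XNOR 0 = 1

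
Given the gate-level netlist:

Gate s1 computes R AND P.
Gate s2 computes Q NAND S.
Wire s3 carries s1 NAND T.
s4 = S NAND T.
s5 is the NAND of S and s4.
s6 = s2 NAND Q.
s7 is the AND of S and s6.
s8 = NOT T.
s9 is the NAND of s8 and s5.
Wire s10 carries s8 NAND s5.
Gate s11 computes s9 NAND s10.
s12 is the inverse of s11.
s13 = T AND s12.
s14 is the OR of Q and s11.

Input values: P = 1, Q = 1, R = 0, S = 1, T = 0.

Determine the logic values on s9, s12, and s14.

s4 = S NAND T = 1 NAND 0 = 1
s5 = S NAND s4 = 1 NAND 1 = 0
s8 = NOT T = NOT 0 = 1
s9 = s8 NAND s5 = 1 NAND 0 = 1
s10 = s8 NAND s5 = 1 NAND 0 = 1
s11 = s9 NAND s10 = 1 NAND 1 = 0
s12 = NOT s11 = NOT 0 = 1
s14 = Q OR s11 = 1 OR 0 = 1

s9 = 1; s12 = 1; s14 = 1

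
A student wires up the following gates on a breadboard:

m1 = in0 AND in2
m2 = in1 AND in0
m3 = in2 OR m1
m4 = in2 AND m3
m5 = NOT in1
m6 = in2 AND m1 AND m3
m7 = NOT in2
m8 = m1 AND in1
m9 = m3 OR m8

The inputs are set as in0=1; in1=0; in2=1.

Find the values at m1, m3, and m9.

m1 = in0 AND in2 = 1 AND 1 = 1
m3 = in2 OR m1 = 1 OR 1 = 1
m8 = m1 AND in1 = 1 AND 0 = 0
m9 = m3 OR m8 = 1 OR 0 = 1

m1 = 1; m3 = 1; m9 = 1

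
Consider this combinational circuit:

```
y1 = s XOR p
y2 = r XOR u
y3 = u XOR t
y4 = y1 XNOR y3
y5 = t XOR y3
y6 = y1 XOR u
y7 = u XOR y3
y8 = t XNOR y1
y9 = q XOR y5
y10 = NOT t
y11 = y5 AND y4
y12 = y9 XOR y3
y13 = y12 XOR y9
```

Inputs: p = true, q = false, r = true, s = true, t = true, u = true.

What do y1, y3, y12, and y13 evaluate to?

y1 = false, y3 = false, y12 = true, y13 = false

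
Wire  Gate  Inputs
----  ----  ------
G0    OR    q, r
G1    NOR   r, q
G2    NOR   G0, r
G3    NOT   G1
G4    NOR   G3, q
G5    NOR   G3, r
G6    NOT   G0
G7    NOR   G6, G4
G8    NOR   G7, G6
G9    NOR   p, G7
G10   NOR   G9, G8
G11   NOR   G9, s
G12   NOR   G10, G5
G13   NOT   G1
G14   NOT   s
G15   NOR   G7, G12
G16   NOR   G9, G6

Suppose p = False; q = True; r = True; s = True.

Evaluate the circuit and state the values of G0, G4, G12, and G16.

G0 = q OR r = True OR True = True
G1 = r NOR q = True NOR True = False
G3 = NOT G1 = NOT False = True
G4 = G3 NOR q = True NOR True = False
G5 = G3 NOR r = True NOR True = False
G6 = NOT G0 = NOT True = False
G7 = G6 NOR G4 = False NOR False = True
G8 = G7 NOR G6 = True NOR False = False
G9 = p NOR G7 = False NOR True = False
G10 = G9 NOR G8 = False NOR False = True
G12 = G10 NOR G5 = True NOR False = False
G16 = G9 NOR G6 = False NOR False = True

G0 = True; G4 = False; G12 = False; G16 = True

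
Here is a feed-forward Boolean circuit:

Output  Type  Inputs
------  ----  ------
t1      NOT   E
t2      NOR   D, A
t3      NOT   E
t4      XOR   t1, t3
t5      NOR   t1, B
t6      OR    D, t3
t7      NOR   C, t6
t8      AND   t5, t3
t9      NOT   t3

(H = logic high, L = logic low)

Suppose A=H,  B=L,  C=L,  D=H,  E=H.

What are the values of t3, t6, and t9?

t3 = L  t6 = H  t9 = H

t3 = NOT E = NOT H = L
t6 = D OR t3 = H OR L = H
t9 = NOT t3 = NOT L = H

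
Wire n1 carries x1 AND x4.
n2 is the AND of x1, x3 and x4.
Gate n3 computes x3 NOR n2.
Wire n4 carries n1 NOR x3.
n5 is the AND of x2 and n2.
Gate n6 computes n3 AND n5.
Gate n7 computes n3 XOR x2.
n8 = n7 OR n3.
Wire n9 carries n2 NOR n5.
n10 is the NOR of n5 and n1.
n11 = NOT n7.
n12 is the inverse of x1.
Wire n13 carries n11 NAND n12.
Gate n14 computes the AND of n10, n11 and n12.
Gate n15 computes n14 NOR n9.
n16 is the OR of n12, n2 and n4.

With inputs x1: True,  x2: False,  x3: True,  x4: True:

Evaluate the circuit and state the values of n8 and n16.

n8 = False  n16 = True

n1 = x1 AND x4 = True AND True = True
n2 = x1 AND x3 AND x4 = True AND True AND True = True
n3 = x3 NOR n2 = True NOR True = False
n4 = n1 NOR x3 = True NOR True = False
n7 = n3 XOR x2 = False XOR False = False
n8 = n7 OR n3 = False OR False = False
n12 = NOT x1 = NOT True = False
n16 = n12 OR n2 OR n4 = False OR True OR False = True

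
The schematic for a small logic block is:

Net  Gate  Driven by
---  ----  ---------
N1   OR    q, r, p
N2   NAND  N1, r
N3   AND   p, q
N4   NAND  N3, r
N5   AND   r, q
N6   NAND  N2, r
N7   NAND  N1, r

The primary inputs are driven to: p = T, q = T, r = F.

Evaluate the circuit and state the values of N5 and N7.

N1 = q OR r OR p = T OR F OR T = T
N5 = r AND q = F AND T = F
N7 = N1 NAND r = T NAND F = T

N5 = F, N7 = T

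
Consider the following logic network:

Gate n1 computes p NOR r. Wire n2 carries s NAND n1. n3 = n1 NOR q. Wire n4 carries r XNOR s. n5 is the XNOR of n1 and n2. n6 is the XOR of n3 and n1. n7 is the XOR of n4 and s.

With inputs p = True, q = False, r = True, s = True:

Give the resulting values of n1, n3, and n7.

n1 = p NOR r = True NOR True = False
n3 = n1 NOR q = False NOR False = True
n4 = r XNOR s = True XNOR True = True
n7 = n4 XOR s = True XOR True = False

n1 = False, n3 = True, n7 = False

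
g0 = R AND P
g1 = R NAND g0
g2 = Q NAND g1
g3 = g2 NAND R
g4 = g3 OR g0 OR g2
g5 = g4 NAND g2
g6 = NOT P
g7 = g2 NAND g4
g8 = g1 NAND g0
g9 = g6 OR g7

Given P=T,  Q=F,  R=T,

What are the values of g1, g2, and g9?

g1 = F  g2 = T  g9 = F

g0 = R AND P = T AND T = T
g1 = R NAND g0 = T NAND T = F
g2 = Q NAND g1 = F NAND F = T
g3 = g2 NAND R = T NAND T = F
g4 = g3 OR g0 OR g2 = F OR T OR T = T
g6 = NOT P = NOT T = F
g7 = g2 NAND g4 = T NAND T = F
g9 = g6 OR g7 = F OR F = F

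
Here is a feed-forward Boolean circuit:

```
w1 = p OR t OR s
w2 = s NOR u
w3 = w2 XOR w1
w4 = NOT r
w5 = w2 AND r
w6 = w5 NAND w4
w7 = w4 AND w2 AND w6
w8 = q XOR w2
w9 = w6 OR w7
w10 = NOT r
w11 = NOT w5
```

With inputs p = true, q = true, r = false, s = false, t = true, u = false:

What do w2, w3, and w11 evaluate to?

w1 = p OR t OR s = true OR true OR false = true
w2 = s NOR u = false NOR false = true
w3 = w2 XOR w1 = true XOR true = false
w5 = w2 AND r = true AND false = false
w11 = NOT w5 = NOT false = true

w2 = true, w3 = false, w11 = true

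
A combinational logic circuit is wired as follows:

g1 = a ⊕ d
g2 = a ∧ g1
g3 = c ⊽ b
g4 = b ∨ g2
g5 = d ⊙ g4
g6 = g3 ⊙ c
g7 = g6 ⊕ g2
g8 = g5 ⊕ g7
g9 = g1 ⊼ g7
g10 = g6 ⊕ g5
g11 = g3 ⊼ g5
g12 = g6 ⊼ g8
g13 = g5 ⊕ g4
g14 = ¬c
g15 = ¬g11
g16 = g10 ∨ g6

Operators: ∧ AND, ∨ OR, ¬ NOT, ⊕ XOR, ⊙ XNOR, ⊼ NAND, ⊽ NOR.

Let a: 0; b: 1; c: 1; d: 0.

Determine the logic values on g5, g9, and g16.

g5 = 0, g9 = 1, g16 = 0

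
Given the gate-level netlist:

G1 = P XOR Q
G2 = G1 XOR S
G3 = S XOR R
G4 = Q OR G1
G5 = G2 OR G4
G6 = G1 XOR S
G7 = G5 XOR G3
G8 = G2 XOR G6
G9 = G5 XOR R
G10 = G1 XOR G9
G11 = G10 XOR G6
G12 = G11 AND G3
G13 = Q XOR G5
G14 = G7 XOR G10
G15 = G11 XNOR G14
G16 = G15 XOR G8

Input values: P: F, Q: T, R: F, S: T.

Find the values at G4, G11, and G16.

G4 = T; G11 = F; G16 = T

G1 = P XOR Q = F XOR T = T
G2 = G1 XOR S = T XOR T = F
G3 = S XOR R = T XOR F = T
G4 = Q OR G1 = T OR T = T
G5 = G2 OR G4 = F OR T = T
G6 = G1 XOR S = T XOR T = F
G7 = G5 XOR G3 = T XOR T = F
G8 = G2 XOR G6 = F XOR F = F
G9 = G5 XOR R = T XOR F = T
G10 = G1 XOR G9 = T XOR T = F
G11 = G10 XOR G6 = F XOR F = F
G14 = G7 XOR G10 = F XOR F = F
G15 = G11 XNOR G14 = F XNOR F = T
G16 = G15 XOR G8 = T XOR F = T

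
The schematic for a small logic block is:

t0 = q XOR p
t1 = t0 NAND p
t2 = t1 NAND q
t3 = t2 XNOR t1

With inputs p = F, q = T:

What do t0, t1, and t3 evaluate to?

t0 = T; t1 = T; t3 = F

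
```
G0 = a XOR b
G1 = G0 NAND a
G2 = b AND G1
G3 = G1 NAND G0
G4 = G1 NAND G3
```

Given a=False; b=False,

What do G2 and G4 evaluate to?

G0 = a XOR b = False XOR False = False
G1 = G0 NAND a = False NAND False = True
G2 = b AND G1 = False AND True = False
G3 = G1 NAND G0 = True NAND False = True
G4 = G1 NAND G3 = True NAND True = False

G2 = False, G4 = False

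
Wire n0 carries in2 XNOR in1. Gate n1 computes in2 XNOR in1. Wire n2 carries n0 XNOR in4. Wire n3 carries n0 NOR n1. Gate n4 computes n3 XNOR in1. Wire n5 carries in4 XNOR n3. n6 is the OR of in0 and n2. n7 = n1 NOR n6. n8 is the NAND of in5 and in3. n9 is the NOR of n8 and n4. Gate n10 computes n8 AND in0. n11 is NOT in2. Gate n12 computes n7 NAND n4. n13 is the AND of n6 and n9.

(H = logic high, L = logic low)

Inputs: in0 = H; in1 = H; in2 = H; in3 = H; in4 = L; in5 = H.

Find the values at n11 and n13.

n11 = L  n13 = H

n0 = in2 XNOR in1 = H XNOR H = H
n1 = in2 XNOR in1 = H XNOR H = H
n2 = n0 XNOR in4 = H XNOR L = L
n3 = n0 NOR n1 = H NOR H = L
n4 = n3 XNOR in1 = L XNOR H = L
n6 = in0 OR n2 = H OR L = H
n8 = in5 NAND in3 = H NAND H = L
n9 = n8 NOR n4 = L NOR L = H
n11 = NOT in2 = NOT H = L
n13 = n6 AND n9 = H AND H = H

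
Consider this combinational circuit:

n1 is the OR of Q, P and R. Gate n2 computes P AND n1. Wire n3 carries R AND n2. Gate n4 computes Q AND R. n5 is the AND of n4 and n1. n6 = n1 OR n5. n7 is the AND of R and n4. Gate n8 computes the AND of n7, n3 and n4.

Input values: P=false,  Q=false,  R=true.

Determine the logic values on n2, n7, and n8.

n1 = Q OR P OR R = false OR false OR true = true
n2 = P AND n1 = false AND true = false
n3 = R AND n2 = true AND false = false
n4 = Q AND R = false AND true = false
n7 = R AND n4 = true AND false = false
n8 = n7 AND n3 AND n4 = false AND false AND false = false

n2 = false, n7 = false, n8 = false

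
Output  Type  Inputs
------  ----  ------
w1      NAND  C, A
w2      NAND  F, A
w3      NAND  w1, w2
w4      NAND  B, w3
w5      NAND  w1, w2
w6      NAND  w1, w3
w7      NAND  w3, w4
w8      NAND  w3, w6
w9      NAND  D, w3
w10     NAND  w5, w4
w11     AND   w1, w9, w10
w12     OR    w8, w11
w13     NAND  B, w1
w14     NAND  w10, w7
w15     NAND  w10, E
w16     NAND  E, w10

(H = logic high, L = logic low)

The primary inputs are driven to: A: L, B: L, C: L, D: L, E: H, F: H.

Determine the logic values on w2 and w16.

w1 = C NAND A = L NAND L = H
w2 = F NAND A = H NAND L = H
w3 = w1 NAND w2 = H NAND H = L
w4 = B NAND w3 = L NAND L = H
w5 = w1 NAND w2 = H NAND H = L
w10 = w5 NAND w4 = L NAND H = H
w16 = E NAND w10 = H NAND H = L

w2 = H, w16 = L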